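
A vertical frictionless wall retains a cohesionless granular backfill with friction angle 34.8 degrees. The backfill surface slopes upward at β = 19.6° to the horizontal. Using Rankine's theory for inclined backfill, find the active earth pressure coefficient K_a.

0.322

K_a = cos β · (cos β − √(cos²β − cos²φ)) / (cos β + √(cos²β − cos²φ)).
cos β = 0.9421, cos φ = 0.8211, √(cos²β − cos²φ) = 0.4617.
K_a = 0.9421 × (0.9421 − 0.4617)/(0.9421 + 0.4617) = 0.3223.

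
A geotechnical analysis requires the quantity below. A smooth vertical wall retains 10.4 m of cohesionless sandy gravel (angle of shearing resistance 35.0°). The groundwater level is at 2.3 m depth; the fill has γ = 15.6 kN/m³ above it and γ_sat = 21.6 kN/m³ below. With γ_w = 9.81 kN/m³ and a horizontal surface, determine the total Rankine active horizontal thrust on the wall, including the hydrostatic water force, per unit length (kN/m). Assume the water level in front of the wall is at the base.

517 kN/m

K_a = tan²(45° − φ/2) = 0.2710.
γ' = 21.6 − 9.81 = 11.79 kN/m³. Depth below WT = 8.1 m.
σ'_h at WT = K_a γ d_w = 9.723 kPa; at base = 9.723 + K_a γ' × 8.1 = 35.60 kPa.
P₁ (0–2.3 m) = ½×9.723×2.3 = 11.18. P₂ (2.3–10.4 m) = ½(9.723+35.60)×8.1 = 183.6.
P_w = ½ γ_w h₂² = 0.5×9.81×8.1² = 321.8. Total = 11.18+183.6+321.8 = 516.6 kN/m.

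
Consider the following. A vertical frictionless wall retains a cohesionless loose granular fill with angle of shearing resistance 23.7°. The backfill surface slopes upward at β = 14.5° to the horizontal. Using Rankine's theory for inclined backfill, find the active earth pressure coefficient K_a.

K_a = cos β · (cos β − √(cos²β − cos²φ)) / (cos β + √(cos²β − cos²φ)).
cos β = 0.9681, cos φ = 0.9157, √(cos²β − cos²φ) = 0.3144.
K_a = 0.9681 × (0.9681 − 0.3144)/(0.9681 + 0.3144) = 0.4934.

0.493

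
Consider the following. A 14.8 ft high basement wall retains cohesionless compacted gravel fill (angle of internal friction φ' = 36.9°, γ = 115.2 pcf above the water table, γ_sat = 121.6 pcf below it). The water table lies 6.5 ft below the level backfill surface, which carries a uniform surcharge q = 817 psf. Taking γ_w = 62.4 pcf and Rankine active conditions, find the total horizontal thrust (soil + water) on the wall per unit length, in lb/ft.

K_a = tan²(45° − φ/2) = 0.2497.
γ' = 121.6 − 62.4 = 59.20 pcf. h₂ = H − d_w = 8.3 ft.
σ'_h: at surface K_a·q = 204.0; at WT K_a(q+γd_w) = 390.9; at base K_a(q+γd_w+γ'h₂) = 513.6 psf.
P₁ = ½(204.0+390.9)×6.5 = 1933; P₂ = ½(390.9+513.6)×8.3 = 3754; P_w = ½γ_w h₂² = 2149.
Total = 1933+3754+2149 = 7837 lb/ft.

7840 lb/ft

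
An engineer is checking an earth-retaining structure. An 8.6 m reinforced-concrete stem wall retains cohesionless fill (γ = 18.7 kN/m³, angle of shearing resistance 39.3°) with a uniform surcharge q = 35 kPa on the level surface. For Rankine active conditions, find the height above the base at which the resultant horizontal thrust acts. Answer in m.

3.30 m

K_a = 0.2245.
Triangular part P₁ = ½K_aγH² = 155.2 at H/3 = 2.867 m; rectangular part P₂ = K_a q H = 67.56 at H/2 = 4.300 m.
ȳ = (P₁·2.867 + P₂·4.300)/(P₁+P₂) = 3.301 m.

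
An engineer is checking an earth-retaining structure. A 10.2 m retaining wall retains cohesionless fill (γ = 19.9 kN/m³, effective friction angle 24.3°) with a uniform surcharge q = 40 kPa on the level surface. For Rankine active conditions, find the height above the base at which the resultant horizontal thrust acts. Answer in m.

K_a = 0.4169.
Triangular part P₁ = ½K_aγH² = 431.6 at H/3 = 3.400 m; rectangular part P₂ = K_a q H = 170.1 at H/2 = 5.100 m.
ȳ = (P₁·3.400 + P₂·5.100)/(P₁+P₂) = 3.881 m.

3.88 m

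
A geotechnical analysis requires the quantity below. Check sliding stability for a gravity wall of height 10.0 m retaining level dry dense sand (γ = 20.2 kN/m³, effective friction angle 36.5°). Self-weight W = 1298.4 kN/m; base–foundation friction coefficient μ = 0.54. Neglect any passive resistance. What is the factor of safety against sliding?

2.73

K_a = tan²(45° − 36.5°/2) = 0.2541.
P_a = ½K_aγH² = 0.5×0.2541×20.2×10.0² = 256.6 kN/m, acting at H/3 = 3.333 m above the base.
FS_sliding = μW / P_a = 0.54×1298.4 / 256.6 = 2.732.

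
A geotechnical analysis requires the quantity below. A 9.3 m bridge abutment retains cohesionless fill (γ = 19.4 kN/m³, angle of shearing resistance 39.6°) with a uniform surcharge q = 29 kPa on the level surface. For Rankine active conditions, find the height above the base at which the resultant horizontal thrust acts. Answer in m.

K_a = 0.2214.
Triangular part P₁ = ½K_aγH² = 185.8 at H/3 = 3.100 m; rectangular part P₂ = K_a q H = 59.72 at H/2 = 4.650 m.
ȳ = (P₁·3.100 + P₂·4.650)/(P₁+P₂) = 3.477 m.

3.48 m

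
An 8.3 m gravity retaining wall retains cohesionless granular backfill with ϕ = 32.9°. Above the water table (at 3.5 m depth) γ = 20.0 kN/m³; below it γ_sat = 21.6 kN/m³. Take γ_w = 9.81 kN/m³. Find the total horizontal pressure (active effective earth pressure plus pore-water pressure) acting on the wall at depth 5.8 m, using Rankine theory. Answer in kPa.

51.3 kPa

K_a = (1 − sin φ)/(1 + sin φ) = 0.2960.
γ' = 21.6 − 9.81 = 11.79 kN/m³.
Effective vertical stress at 5.8 m: σ'_v = 20.0×3.5 + 11.79×2.30 = 97.12 kPa.
σ'_h = K_a σ'_v = 0.2960 × 97.12 = 28.75 kPa; u = γ_w × 2.30 = 22.56 kPa.
Total σ_h = 28.75 + 22.56 = 51.31 kPa.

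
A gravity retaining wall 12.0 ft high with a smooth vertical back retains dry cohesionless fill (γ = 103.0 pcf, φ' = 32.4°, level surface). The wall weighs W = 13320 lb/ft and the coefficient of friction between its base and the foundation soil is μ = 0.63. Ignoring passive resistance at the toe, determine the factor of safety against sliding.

K_a = tan²(45° − 32.4°/2) = 0.3022.
P_a = ½K_aγH² = 0.5×0.3022×103.0×12.0² = 2241 lb/ft, acting at H/3 = 4.000 ft above the base.
FS_sliding = μW / P_a = 0.63×13320 / 2241 = 3.744.

3.74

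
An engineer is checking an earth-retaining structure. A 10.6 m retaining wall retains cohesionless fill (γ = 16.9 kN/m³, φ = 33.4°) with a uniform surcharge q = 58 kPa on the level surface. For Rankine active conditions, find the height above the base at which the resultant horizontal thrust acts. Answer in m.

K_a = 0.2899.
Triangular part P₁ = ½K_aγH² = 275.3 at H/3 = 3.533 m; rectangular part P₂ = K_a q H = 178.2 at H/2 = 5.300 m.
ȳ = (P₁·3.533 + P₂·5.300)/(P₁+P₂) = 4.228 m.

4.23 m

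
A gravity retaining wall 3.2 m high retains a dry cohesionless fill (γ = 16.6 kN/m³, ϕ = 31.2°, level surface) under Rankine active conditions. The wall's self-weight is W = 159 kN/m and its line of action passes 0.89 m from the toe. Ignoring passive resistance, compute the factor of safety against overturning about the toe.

4.92

K_a = tan²(45° − 31.2°/2) = 0.3175.
P_a = ½K_aγH² = 0.5×0.3175×16.6×3.2² = 26.98 kN/m, acting at H/3 = 1.067 m above the base.
Overturning moment M_o = P_a × H/3 = 26.98 × 1.067 = 28.78.
Resisting moment M_r = W × 0.89 = 159 × 0.89 = 141.5.
FS_overturning = M_r/M_o = 141.5/28.78 = 4.916.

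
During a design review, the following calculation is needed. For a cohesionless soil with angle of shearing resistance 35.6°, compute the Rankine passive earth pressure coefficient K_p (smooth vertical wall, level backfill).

3.79

K_p = (1 + sin φ)/(1 − sin φ) = tan²(45° + 35.6°/2) = 3.786.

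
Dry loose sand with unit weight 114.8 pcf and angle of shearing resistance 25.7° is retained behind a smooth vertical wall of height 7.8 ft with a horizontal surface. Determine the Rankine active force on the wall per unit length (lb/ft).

1380 lb/ft

K_a = tan²(45° − φ/2) = 0.3950.
P_a = ½ K_a γ H² = 0.5 × 0.3950 × 114.8 × 7.8² = 1380 lb/ft.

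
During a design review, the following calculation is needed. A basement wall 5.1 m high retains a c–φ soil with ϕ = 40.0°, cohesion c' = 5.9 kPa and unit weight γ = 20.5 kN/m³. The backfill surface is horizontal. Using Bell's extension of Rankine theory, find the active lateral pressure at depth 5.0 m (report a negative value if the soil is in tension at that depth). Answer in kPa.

K_a = (1 − sin φ)/(1 + sin φ) = 0.2174.
σ_a = K_a γ z − 2c√K_a = 0.2174×20.5×5.0 − 2×5.9×0.4663 = 16.79 kPa.

16.8 kPa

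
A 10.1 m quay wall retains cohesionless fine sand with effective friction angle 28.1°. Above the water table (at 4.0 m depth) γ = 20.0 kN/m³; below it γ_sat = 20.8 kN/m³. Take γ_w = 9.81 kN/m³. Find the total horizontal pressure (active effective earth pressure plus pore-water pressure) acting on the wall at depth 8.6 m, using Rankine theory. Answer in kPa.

92.1 kPa

K_a = (1 − sin φ)/(1 + sin φ) = 0.3596.
γ' = 20.8 − 9.81 = 10.99 kN/m³.
Effective vertical stress at 8.6 m: σ'_v = 20.0×4.0 + 10.99×4.60 = 130.6 kPa.
σ'_h = K_a σ'_v = 0.3596 × 130.6 = 46.95 kPa; u = γ_w × 4.60 = 45.13 kPa.
Total σ_h = 46.95 + 45.13 = 92.07 kPa.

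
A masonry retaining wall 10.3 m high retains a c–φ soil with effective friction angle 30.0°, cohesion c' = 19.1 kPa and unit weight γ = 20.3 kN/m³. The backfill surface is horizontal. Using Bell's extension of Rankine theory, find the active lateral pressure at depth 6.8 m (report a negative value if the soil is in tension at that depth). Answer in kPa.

K_a = (1 − sin φ)/(1 + sin φ) = 0.3333.
σ_a = K_a γ z − 2c√K_a = 0.3333×20.3×6.8 − 2×19.1×0.5774 = 23.96 kPa.

24.0 kPa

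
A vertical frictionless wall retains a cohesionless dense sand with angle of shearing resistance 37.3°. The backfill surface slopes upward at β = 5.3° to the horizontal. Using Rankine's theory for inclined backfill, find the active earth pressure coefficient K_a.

K_a = cos β · (cos β − √(cos²β − cos²φ)) / (cos β + √(cos²β − cos²φ)).
cos β = 0.9957, cos φ = 0.7955, √(cos²β − cos²φ) = 0.5989.
K_a = 0.9957 × (0.9957 − 0.5989)/(0.9957 + 0.5989) = 0.2478.

0.248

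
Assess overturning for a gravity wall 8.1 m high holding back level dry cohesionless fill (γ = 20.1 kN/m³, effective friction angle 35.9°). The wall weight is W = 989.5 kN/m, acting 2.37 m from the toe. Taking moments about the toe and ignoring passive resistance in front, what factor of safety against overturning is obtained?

5.05

K_a = tan²(45° − 35.9°/2) = 0.2607.
P_a = ½K_aγH² = 0.5×0.2607×20.1×8.1² = 171.9 kN/m, acting at H/3 = 2.700 m above the base.
Overturning moment M_o = P_a × H/3 = 171.9 × 2.700 = 464.2.
Resisting moment M_r = W × 2.37 = 989.5 × 2.37 = 2345.
FS_overturning = M_r/M_o = 2345/464.2 = 5.052.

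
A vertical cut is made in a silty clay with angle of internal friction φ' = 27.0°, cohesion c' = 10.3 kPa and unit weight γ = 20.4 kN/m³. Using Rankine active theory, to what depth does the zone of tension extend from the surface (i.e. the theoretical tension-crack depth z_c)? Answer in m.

K_a = tan²(45° − 27.0°/2) = 0.3755; √K_a = 0.6128.
The active pressure is zero where K_a γ z = 2c√K_a, so z_c = 2c/(γ√K_a) = 2×10.3/(20.4×0.6128) = 1.648 m.

1.65 m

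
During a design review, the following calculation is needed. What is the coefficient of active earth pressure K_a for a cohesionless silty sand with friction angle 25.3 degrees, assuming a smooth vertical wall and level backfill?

K_a = (1 − sin φ)/(1 + sin φ) = (1 − sin 25.3°)/(1 + sin 25.3°) = 0.4012.

0.401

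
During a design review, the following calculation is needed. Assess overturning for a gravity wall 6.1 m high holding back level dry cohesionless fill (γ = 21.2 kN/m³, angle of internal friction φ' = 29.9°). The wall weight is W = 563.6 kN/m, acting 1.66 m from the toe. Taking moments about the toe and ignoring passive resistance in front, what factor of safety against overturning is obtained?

K_a = tan²(45° − 29.9°/2) = 0.3347.
P_a = ½K_aγH² = 0.5×0.3347×21.2×6.1² = 132.0 kN/m, acting at H/3 = 2.033 m above the base.
Overturning moment M_o = P_a × H/3 = 132.0 × 2.033 = 268.4.
Resisting moment M_r = W × 1.66 = 563.6 × 1.66 = 935.6.
FS_overturning = M_r/M_o = 935.6/268.4 = 3.486.

3.49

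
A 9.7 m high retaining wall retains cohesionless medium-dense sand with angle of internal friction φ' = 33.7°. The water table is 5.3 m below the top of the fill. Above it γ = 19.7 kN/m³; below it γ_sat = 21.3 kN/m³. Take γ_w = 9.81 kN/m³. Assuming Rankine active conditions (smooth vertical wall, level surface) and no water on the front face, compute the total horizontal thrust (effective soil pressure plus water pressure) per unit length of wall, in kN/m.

K_a = tan²(45° − φ/2) = 0.2863.
γ' = 21.3 − 9.81 = 11.49 kN/m³. Depth below WT = 4.4 m.
σ'_h at WT = K_a γ d_w = 29.89 kPa; at base = 29.89 + K_a γ' × 4.4 = 44.37 kPa.
P₁ (0–5.3 m) = ½×29.89×5.3 = 79.22. P₂ (5.3–9.7 m) = ½(29.89+44.37)×4.4 = 163.4.
P_w = ½ γ_w h₂² = 0.5×9.81×4.4² = 94.96. Total = 79.22+163.4+94.96 = 337.5 kN/m.

338 kN/m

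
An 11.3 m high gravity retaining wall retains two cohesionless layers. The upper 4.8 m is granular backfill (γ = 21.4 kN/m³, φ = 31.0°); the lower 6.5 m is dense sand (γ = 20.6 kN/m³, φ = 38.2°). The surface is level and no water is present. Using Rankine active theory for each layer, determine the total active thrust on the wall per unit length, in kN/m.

339 kN/m

K_a1 = tan²(45°−31.0°/2) = 0.3201; K_a2 = tan²(45°−38.2°/2) = 0.2358.
Layer 1: σ at base = K_a1 γ₁ h₁ = 32.88 kPa; P₁ = ½×32.88×4.8 = 78.91.
Layer 2: σ_v at top = γ₁h₁ = 102.7; σ_h top = K_a2×102.7 = 24.22; σ_h base = K_a2×(102.7+20.6×6.5) = 55.79.
P₂ = ½(24.22+55.79)×6.5 = 260.0. Total P_a = 78.91+260.0 = 338.9 kN/m.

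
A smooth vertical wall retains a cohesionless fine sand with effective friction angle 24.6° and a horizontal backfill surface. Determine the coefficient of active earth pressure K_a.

K_a = tan²(45° − φ/2) = tan²(32.70°) = 0.4121.

0.412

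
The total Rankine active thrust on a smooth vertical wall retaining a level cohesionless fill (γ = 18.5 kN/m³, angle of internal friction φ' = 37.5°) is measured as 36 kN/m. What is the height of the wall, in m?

K_a = 0.2432. P_a = ½ K_a γ H² ⇒ H = √(2P_a/(K_a γ)).
H = √(2×36/(0.2432×18.5)) = 4.000 m.

4.00 m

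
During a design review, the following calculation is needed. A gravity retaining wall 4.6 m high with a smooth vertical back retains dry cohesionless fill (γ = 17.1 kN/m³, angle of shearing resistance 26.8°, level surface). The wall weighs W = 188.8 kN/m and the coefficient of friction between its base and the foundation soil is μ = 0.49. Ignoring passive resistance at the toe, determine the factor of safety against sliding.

K_a = tan²(45° − 26.8°/2) = 0.3785.
P_a = ½K_aγH² = 0.5×0.3785×17.1×4.6² = 68.47 kN/m, acting at H/3 = 1.533 m above the base.
FS_sliding = μW / P_a = 0.49×188.8 / 68.47 = 1.351.

1.35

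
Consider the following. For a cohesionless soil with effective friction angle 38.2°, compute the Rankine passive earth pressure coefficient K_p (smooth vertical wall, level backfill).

K_p = (1 + sin φ)/(1 − sin φ) = tan²(45° + 38.2°/2) = 4.241.

4.24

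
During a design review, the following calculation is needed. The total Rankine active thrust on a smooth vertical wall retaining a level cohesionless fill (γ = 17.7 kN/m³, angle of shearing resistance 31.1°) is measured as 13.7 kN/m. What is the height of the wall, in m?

2.20 m

K_a = 0.3188. P_a = ½ K_a γ H² ⇒ H = √(2P_a/(K_a γ)).
H = √(2×13.7/(0.3188×17.7)) = 2.204 m.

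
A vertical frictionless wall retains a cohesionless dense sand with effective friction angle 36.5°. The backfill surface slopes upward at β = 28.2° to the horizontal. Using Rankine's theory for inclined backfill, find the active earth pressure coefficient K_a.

K_a = cos β · (cos β − √(cos²β − cos²φ)) / (cos β + √(cos²β − cos²φ)).
cos β = 0.8813, cos φ = 0.8039, √(cos²β − cos²φ) = 0.3613.
K_a = 0.8813 × (0.8813 − 0.3613)/(0.8813 + 0.3613) = 0.3688.

0.369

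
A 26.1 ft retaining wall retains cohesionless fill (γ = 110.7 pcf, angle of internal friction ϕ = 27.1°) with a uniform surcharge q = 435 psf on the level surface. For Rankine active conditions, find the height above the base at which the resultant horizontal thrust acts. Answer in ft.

9.71 ft

K_a = 0.3741.
Triangular part P₁ = ½K_aγH² = 14100 at H/3 = 8.700 ft; rectangular part P₂ = K_a q H = 4247 at H/2 = 13.05 ft.
ȳ = (P₁·8.700 + P₂·13.05)/(P₁+P₂) = 9.707 ft.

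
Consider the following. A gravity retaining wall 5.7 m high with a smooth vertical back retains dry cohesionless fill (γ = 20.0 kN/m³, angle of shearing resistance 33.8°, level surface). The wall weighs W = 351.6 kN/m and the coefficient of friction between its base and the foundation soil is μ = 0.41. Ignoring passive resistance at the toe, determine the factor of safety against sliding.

1.56

K_a = tan²(45° − 33.8°/2) = 0.2851.
P_a = ½K_aγH² = 0.5×0.2851×20.0×5.7² = 92.63 kN/m, acting at H/3 = 1.900 m above the base.
FS_sliding = μW / P_a = 0.41×351.6 / 92.63 = 1.556.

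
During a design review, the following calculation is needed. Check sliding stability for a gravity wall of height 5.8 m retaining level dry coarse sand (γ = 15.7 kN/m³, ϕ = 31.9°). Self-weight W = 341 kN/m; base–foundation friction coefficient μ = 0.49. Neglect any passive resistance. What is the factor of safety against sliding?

K_a = tan²(45° − 31.9°/2) = 0.3085.
P_a = ½K_aγH² = 0.5×0.3085×15.7×5.8² = 81.47 kN/m, acting at H/3 = 1.933 m above the base.
FS_sliding = μW / P_a = 0.49×341 / 81.47 = 2.051.

2.05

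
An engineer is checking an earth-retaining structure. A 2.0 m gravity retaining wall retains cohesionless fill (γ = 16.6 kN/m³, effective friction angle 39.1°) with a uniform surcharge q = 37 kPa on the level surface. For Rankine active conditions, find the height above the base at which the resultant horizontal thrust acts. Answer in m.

0.897 m

K_a = 0.2265.
Triangular part P₁ = ½K_aγH² = 7.519 at H/3 = 0.6667 m; rectangular part P₂ = K_a q H = 16.76 at H/2 = 1.000 m.
ȳ = (P₁·0.6667 + P₂·1.000)/(P₁+P₂) = 0.8968 m.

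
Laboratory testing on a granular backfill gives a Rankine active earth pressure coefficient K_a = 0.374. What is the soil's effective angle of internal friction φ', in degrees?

K_a = tan²(45° − φ/2) ⇒ 45° − φ/2 = arctan(√0.374) = 31.45°.
φ = 2(45° − 31.45°) = 27.10°.

27.1°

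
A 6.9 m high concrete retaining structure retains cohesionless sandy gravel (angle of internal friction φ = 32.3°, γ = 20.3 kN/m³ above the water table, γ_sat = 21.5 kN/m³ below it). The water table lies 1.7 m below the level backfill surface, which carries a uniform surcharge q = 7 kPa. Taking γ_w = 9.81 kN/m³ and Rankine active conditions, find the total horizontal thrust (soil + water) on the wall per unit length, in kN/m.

K_a = tan²(45° − φ/2) = 0.3035.
γ' = 21.5 − 9.81 = 11.69 kN/m³. h₂ = H − d_w = 5.2 m.
σ'_h: at surface K_a·q = 2.124; at WT K_a(q+γd_w) = 12.60; at base K_a(q+γd_w+γ'h₂) = 31.05 kPa.
P₁ = ½(2.124+12.60)×1.7 = 12.51; P₂ = ½(12.60+31.05)×5.2 = 113.5; P_w = ½γ_w h₂² = 132.6.
Total = 12.51+113.5+132.6 = 258.6 kN/m.

259 kN/m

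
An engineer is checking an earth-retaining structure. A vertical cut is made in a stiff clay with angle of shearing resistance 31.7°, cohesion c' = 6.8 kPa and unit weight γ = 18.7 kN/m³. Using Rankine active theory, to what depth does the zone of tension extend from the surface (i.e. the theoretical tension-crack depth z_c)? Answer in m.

1.30 m

K_a = tan²(45° − 31.7°/2) = 0.3111; √K_a = 0.5577.
The active pressure is zero where K_a γ z = 2c√K_a, so z_c = 2c/(γ√K_a) = 2×6.8/(18.7×0.5577) = 1.304 m.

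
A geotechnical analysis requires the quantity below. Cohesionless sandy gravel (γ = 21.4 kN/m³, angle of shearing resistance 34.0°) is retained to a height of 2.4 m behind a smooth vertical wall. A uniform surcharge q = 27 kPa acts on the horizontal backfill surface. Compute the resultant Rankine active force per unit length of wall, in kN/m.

K_a = tan²(45° − φ/2) = 0.2827.
Soil triangle: ½ K_a γ H² = 0.5×0.2827×21.4×2.4² = 17.42 kN/m.
Surcharge rectangle: K_a q H = 0.2827×27×2.4 = 18.32 kN/m.
Total = 17.42 + 18.32 = 35.74 kN/m.

35.7 kN/m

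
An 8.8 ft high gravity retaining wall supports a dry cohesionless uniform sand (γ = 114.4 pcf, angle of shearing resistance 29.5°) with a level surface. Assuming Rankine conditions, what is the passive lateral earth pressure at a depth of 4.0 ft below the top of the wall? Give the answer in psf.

K_p = (1 + sin φ)/(1 − sin φ) = 2.940.
σ_h = K_p γ z = 2.940 × 114.4 × 4.0 = 1345 psf.

1350 psf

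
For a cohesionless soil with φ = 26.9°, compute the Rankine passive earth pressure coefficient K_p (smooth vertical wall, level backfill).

K_p = (1 + sin φ)/(1 − sin φ) = tan²(45° + 26.9°/2) = 2.653.

2.65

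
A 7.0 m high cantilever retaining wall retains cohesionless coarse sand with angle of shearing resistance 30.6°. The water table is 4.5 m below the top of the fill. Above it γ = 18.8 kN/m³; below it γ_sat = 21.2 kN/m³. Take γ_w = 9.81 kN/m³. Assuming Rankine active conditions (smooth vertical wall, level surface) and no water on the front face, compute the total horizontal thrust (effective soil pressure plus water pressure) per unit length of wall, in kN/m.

K_a = tan²(45° − φ/2) = 0.3253.
γ' = 21.2 − 9.81 = 11.39 kN/m³. Depth below WT = 2.5 m.
σ'_h at WT = K_a γ d_w = 27.52 kPa; at base = 27.52 + K_a γ' × 2.5 = 36.79 kPa.
P₁ (0–4.5 m) = ½×27.52×4.5 = 61.93. P₂ (4.5–7.0 m) = ½(27.52+36.79)×2.5 = 80.39.
P_w = ½ γ_w h₂² = 0.5×9.81×2.5² = 30.66. Total = 61.93+80.39+30.66 = 173.0 kN/m.

173 kN/m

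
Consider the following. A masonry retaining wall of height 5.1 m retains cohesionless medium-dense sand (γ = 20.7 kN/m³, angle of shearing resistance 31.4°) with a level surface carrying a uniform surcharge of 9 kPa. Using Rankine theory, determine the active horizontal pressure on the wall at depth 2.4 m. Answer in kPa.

K_a = (1 − sin φ)/(1 + sin φ) = 0.3149.
σ_v = γz + q = 20.7 × 2.4 + 9 = 58.68 kPa.
σ_h = K_a σ_v = 0.3149 × 58.68 = 18.48 kPa.

18.5 kPa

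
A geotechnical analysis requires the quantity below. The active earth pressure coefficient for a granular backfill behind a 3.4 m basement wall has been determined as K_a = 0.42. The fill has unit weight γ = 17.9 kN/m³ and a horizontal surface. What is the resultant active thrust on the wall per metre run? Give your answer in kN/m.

43.5 kN/m

P = ½ K_a γ H² = 0.5 × 0.42 × 17.9 × 3.4² = 43.45 kN/m.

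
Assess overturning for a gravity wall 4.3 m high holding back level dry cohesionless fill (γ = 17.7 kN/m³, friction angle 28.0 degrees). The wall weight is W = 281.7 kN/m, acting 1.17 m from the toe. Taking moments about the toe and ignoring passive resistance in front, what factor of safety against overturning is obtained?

K_a = tan²(45° − 28.0°/2) = 0.3610.
P_a = ½K_aγH² = 0.5×0.3610×17.7×4.3² = 59.08 kN/m, acting at H/3 = 1.433 m above the base.
Overturning moment M_o = P_a × H/3 = 59.08 × 1.433 = 84.68.
Resisting moment M_r = W × 1.17 = 281.7 × 1.17 = 329.6.
FS_overturning = M_r/M_o = 329.6/84.68 = 3.892.

3.89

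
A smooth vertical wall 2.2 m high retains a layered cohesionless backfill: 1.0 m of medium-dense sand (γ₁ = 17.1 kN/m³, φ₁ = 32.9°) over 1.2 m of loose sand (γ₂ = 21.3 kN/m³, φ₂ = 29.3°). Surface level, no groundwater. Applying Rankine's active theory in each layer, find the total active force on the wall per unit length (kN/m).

K_a1 = tan²(45°−32.9°/2) = 0.2960; K_a2 = tan²(45°−29.3°/2) = 0.3428.
Layer 1: σ at base = K_a1 γ₁ h₁ = 5.062 kPa; P₁ = ½×5.062×1.0 = 2.531.
Layer 2: σ_v at top = γ₁h₁ = 17.10; σ_h top = K_a2×17.10 = 5.863; σ_h base = K_a2×(17.10+21.3×1.2) = 14.63.
P₂ = ½(5.863+14.63)×1.2 = 12.29. Total P_a = 2.531+12.29 = 14.82 kN/m.

14.8 kN/m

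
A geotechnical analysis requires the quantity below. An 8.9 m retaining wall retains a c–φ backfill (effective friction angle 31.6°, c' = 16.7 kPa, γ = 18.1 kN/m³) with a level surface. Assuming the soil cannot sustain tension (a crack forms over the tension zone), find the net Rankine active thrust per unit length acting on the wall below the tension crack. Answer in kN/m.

88.6 kN/m

K_a = 0.3123; √K_a = 0.5589.
Tension-crack depth z_c = 2c/(γ√K_a) = 2×16.7/(18.1×0.5589) = 3.302 m.
σ_a at base = K_a γ H − 2c√K_a = 0.3123×18.1×8.9 − 2×16.7×0.5589 = 31.65 kPa.
P_a = ½ × 31.65 × (H − z_c) = 0.5×31.65×5.598 = 88.59 kN/m.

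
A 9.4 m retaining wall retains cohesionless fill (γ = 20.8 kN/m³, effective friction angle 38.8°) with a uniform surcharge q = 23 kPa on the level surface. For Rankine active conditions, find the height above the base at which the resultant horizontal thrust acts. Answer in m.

K_a = 0.2296.
Triangular part P₁ = ½K_aγH² = 210.9 at H/3 = 3.133 m; rectangular part P₂ = K_a q H = 49.63 at H/2 = 4.700 m.
ȳ = (P₁·3.133 + P₂·4.700)/(P₁+P₂) = 3.432 m.

3.43 m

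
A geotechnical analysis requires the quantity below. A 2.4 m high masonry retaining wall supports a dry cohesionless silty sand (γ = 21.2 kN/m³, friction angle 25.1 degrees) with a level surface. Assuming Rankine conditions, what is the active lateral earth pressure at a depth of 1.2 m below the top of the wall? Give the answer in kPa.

10.3 kPa

K_a = (1 − sin φ)/(1 + sin φ) = 0.4043.
σ_h = K_a γ z = 0.4043 × 21.2 × 1.2 = 10.29 kPa.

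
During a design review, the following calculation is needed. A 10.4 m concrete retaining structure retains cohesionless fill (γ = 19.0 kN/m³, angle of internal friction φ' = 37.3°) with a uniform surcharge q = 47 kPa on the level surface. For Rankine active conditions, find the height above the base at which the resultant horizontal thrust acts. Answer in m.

4.03 m

K_a = 0.2453.
Triangular part P₁ = ½K_aγH² = 252.1 at H/3 = 3.467 m; rectangular part P₂ = K_a q H = 119.9 at H/2 = 5.200 m.
ȳ = (P₁·3.467 + P₂·5.200)/(P₁+P₂) = 4.025 m.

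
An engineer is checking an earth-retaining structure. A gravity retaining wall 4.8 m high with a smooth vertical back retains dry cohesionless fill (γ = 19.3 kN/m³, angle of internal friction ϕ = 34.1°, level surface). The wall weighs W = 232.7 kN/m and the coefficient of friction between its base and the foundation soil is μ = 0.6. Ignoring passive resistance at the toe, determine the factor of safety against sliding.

2.23

K_a = tan²(45° − 34.1°/2) = 0.2815.
P_a = ½K_aγH² = 0.5×0.2815×19.3×4.8² = 62.59 kN/m, acting at H/3 = 1.600 m above the base.
FS_sliding = μW / P_a = 0.6×232.7 / 62.59 = 2.231.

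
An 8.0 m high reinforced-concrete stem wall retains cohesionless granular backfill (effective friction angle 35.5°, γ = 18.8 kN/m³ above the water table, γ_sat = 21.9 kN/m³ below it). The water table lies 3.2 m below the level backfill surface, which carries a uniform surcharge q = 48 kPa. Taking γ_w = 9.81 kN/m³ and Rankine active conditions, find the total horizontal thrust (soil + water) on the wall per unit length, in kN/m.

K_a = tan²(45° − φ/2) = 0.2653.
γ' = 21.9 − 9.81 = 12.09 kN/m³. h₂ = H − d_w = 4.8 m.
σ'_h: at surface K_a·q = 12.73; at WT K_a(q+γd_w) = 28.69; at base K_a(q+γd_w+γ'h₂) = 44.08 kPa.
P₁ = ½(12.73+28.69)×3.2 = 66.28; P₂ = ½(28.69+44.08)×4.8 = 174.7; P_w = ½γ_w h₂² = 113.0.
Total = 66.28+174.7+113.0 = 353.9 kN/m.

354 kN/m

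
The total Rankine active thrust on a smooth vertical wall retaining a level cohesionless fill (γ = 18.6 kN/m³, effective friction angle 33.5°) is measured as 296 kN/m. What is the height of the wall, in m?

K_a = 0.2887. P_a = ½ K_a γ H² ⇒ H = √(2P_a/(K_a γ)).
H = √(2×296/(0.2887×18.6)) = 10.50 m.

10.5 m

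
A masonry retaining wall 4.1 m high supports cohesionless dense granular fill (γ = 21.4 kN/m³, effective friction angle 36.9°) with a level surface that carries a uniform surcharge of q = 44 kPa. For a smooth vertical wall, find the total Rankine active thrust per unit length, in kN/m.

K_a = tan²(45° − φ/2) = 0.2497.
Soil triangle: ½ K_a γ H² = 0.5×0.2497×21.4×4.1² = 44.91 kN/m.
Surcharge rectangle: K_a q H = 0.2497×44×4.1 = 45.04 kN/m.
Total = 44.91 + 45.04 = 89.95 kN/m.

89.9 kN/m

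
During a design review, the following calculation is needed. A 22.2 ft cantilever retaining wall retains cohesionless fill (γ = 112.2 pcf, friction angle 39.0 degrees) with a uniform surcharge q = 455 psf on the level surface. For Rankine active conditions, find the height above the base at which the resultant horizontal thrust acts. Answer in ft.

K_a = 0.2275.
Triangular part P₁ = ½K_aγH² = 6290 at H/3 = 7.400 ft; rectangular part P₂ = K_a q H = 2298 at H/2 = 11.10 ft.
ȳ = (P₁·7.400 + P₂·11.10)/(P₁+P₂) = 8.390 ft.

8.39 ft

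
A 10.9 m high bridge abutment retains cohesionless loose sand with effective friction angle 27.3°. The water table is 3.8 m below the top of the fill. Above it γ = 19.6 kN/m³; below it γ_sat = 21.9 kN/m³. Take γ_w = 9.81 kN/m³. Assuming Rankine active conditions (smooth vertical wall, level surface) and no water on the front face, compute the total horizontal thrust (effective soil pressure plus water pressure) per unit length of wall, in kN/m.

K_a = tan²(45° − φ/2) = 0.3711.
γ' = 21.9 − 9.81 = 12.09 kN/m³. Depth below WT = 7.1 m.
σ'_h at WT = K_a γ d_w = 27.64 kPa; at base = 27.64 + K_a γ' × 7.1 = 59.50 kPa.
P₁ (0–3.8 m) = ½×27.64×3.8 = 52.52. P₂ (3.8–10.9 m) = ½(27.64+59.50)×7.1 = 309.4.
P_w = ½ γ_w h₂² = 0.5×9.81×7.1² = 247.3. Total = 52.52+309.4+247.3 = 609.1 kN/m.

609 kN/m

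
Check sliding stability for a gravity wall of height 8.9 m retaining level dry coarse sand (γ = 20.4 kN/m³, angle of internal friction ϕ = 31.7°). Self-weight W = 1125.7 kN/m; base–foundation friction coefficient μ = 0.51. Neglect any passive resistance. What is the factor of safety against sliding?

K_a = tan²(45° − 31.7°/2) = 0.3111.
P_a = ½K_aγH² = 0.5×0.3111×20.4×8.9² = 251.3 kN/m, acting at H/3 = 2.967 m above the base.
FS_sliding = μW / P_a = 0.51×1125.7 / 251.3 = 2.284.

2.28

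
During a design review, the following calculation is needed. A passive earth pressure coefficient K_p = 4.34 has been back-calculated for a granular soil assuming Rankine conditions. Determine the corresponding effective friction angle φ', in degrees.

K_p = (1+sin φ)/(1−sin φ) ⇒ sin φ = (K_p − 1)/(K_p + 1) = 0.6255.
φ = arcsin(0.6255) = 38.72°.

38.7°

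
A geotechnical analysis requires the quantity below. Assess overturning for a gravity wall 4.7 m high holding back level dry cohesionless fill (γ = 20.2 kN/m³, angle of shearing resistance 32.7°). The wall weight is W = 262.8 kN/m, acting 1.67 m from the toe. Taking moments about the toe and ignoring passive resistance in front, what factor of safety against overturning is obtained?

4.21

K_a = tan²(45° − 32.7°/2) = 0.2985.
P_a = ½K_aγH² = 0.5×0.2985×20.2×4.7² = 66.60 kN/m, acting at H/3 = 1.567 m above the base.
Overturning moment M_o = P_a × H/3 = 66.60 × 1.567 = 104.3.
Resisting moment M_r = W × 1.67 = 262.8 × 1.67 = 438.9.
FS_overturning = M_r/M_o = 438.9/104.3 = 4.206.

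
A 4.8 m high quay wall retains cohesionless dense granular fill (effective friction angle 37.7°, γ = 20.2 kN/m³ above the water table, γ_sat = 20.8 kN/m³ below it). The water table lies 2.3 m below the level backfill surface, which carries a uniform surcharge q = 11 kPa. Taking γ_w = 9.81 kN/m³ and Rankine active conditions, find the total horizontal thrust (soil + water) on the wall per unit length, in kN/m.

K_a = tan²(45° − φ/2) = 0.2411.
γ' = 20.8 − 9.81 = 10.99 kN/m³. h₂ = H − d_w = 2.5 m.
σ'_h: at surface K_a·q = 2.652; at WT K_a(q+γd_w) = 13.85; at base K_a(q+γd_w+γ'h₂) = 20.47 kPa.
P₁ = ½(2.652+13.85)×2.3 = 18.98; P₂ = ½(13.85+20.47)×2.5 = 42.91; P_w = ½γ_w h₂² = 30.66.
Total = 18.98+42.91+30.66 = 92.54 kN/m.

92.5 kN/m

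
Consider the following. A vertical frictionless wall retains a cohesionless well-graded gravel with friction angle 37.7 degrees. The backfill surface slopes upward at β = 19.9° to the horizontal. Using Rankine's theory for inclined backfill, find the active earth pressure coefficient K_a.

0.281

K_a = cos β · (cos β − √(cos²β − cos²φ)) / (cos β + √(cos²β − cos²φ)).
cos β = 0.9403, cos φ = 0.7912, √(cos²β − cos²φ) = 0.5080.
K_a = 0.9403 × (0.9403 − 0.5080)/(0.9403 + 0.5080) = 0.2806.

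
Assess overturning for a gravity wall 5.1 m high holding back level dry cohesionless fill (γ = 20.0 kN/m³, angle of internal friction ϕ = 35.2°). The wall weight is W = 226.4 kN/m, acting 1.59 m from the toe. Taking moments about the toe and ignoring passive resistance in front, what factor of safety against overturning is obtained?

K_a = tan²(45° − 35.2°/2) = 0.2687.
P_a = ½K_aγH² = 0.5×0.2687×20.0×5.1² = 69.89 kN/m, acting at H/3 = 1.700 m above the base.
Overturning moment M_o = P_a × H/3 = 69.89 × 1.700 = 118.8.
Resisting moment M_r = W × 1.59 = 226.4 × 1.59 = 360.0.
FS_overturning = M_r/M_o = 360.0/118.8 = 3.030.

3.03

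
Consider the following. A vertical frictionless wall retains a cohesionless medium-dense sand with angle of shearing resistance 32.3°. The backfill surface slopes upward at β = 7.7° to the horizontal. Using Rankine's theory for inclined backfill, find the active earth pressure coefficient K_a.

0.311

K_a = cos β · (cos β − √(cos²β − cos²φ)) / (cos β + √(cos²β − cos²φ)).
cos β = 0.9910, cos φ = 0.8453, √(cos²β − cos²φ) = 0.5173.
K_a = 0.9910 × (0.9910 − 0.5173)/(0.9910 + 0.5173) = 0.3112.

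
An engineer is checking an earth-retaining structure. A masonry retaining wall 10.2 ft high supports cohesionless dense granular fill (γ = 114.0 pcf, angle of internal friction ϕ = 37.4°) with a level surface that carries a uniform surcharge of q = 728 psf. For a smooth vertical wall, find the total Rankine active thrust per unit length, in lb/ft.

K_a = tan²(45° − φ/2) = 0.2443.
Soil triangle: ½ K_a γ H² = 0.5×0.2443×114.0×10.2² = 1449 lb/ft.
Surcharge rectangle: K_a q H = 0.2443×728×10.2 = 1814 lb/ft.
Total = 1449 + 1814 = 3262 lb/ft.

3260 lb/ft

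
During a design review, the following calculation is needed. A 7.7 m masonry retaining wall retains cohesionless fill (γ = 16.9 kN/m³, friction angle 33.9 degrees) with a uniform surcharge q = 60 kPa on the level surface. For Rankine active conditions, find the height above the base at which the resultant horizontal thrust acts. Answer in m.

3.18 m

K_a = 0.2839.
Triangular part P₁ = ½K_aγH² = 142.2 at H/3 = 2.567 m; rectangular part P₂ = K_a q H = 131.2 at H/2 = 3.850 m.
ȳ = (P₁·2.567 + P₂·3.850)/(P₁+P₂) = 3.182 m.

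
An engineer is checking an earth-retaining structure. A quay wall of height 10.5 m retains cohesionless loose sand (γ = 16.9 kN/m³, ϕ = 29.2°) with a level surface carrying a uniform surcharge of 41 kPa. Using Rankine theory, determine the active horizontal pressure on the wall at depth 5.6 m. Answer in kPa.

46.7 kPa

K_a = (1 − sin φ)/(1 + sin φ) = 0.3442.
σ_v = γz + q = 16.9 × 5.6 + 41 = 135.6 kPa.
σ_h = K_a σ_v = 0.3442 × 135.6 = 46.69 kPa.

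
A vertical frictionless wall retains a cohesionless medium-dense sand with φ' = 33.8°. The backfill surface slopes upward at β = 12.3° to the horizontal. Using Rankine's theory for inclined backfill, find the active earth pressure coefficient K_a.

0.304

K_a = cos β · (cos β − √(cos²β − cos²φ)) / (cos β + √(cos²β − cos²φ)).
cos β = 0.9770, cos φ = 0.8310, √(cos²β − cos²φ) = 0.5139.
K_a = 0.9770 × (0.9770 − 0.5139)/(0.9770 + 0.5139) = 0.3035.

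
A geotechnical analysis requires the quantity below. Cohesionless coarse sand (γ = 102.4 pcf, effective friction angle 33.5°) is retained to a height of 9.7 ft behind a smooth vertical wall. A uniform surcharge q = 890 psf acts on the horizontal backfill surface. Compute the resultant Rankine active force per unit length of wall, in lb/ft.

3880 lb/ft

K_a = tan²(45° − φ/2) = 0.2887.
Soil triangle: ½ K_a γ H² = 0.5×0.2887×102.4×9.7² = 1391 lb/ft.
Surcharge rectangle: K_a q H = 0.2887×890×9.7 = 2492 lb/ft.
Total = 1391 + 2492 = 3883 lb/ft.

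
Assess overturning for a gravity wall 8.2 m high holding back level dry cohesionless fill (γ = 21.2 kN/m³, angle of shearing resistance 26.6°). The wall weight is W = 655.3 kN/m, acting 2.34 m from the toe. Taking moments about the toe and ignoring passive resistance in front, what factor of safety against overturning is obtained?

2.06

K_a = tan²(45° − 26.6°/2) = 0.3814.
P_a = ½K_aγH² = 0.5×0.3814×21.2×8.2² = 271.9 kN/m, acting at H/3 = 2.733 m above the base.
Overturning moment M_o = P_a × H/3 = 271.9 × 2.733 = 743.1.
Resisting moment M_r = W × 2.34 = 655.3 × 2.34 = 1533.
FS_overturning = M_r/M_o = 1533/743.1 = 2.063.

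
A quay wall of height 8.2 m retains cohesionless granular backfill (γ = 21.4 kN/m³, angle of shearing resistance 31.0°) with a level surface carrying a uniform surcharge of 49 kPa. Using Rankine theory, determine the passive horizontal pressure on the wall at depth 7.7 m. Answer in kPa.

K_p = (1 + sin φ)/(1 − sin φ) = 3.124.
σ_v = γz + q = 21.4 × 7.7 + 49 = 213.8 kPa.
σ_h = K_p σ_v = 3.124 × 213.8 = 667.9 kPa.

668 kPa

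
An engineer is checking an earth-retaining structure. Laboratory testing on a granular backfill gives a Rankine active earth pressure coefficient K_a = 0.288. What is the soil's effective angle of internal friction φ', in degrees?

K_a = tan²(45° − φ/2) ⇒ 45° − φ/2 = arctan(√0.288) = 28.22°.
φ = 2(45° − 28.22°) = 33.56°.

33.6°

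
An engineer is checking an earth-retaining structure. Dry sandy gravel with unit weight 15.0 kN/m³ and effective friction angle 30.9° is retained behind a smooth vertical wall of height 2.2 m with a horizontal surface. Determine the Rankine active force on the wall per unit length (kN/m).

K_a = tan²(45° − φ/2) = 0.3214.
P_a = ½ K_a γ H² = 0.5 × 0.3214 × 15.0 × 2.2² = 11.67 kN/m.

11.7 kN/m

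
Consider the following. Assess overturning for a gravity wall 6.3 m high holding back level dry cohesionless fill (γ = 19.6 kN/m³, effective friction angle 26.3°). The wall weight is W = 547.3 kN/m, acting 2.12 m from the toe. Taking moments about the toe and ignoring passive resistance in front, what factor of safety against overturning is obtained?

3.68

K_a = tan²(45° − 26.3°/2) = 0.3859.
P_a = ½K_aγH² = 0.5×0.3859×19.6×6.3² = 150.1 kN/m, acting at H/3 = 2.100 m above the base.
Overturning moment M_o = P_a × H/3 = 150.1 × 2.100 = 315.2.
Resisting moment M_r = W × 2.12 = 547.3 × 2.12 = 1160.
FS_overturning = M_r/M_o = 1160/315.2 = 3.681.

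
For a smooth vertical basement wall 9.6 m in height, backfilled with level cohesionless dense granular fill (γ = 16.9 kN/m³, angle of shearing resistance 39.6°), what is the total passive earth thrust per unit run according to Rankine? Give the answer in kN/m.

K_p = tan²(45° + φ/2) = 4.516.
P_p = ½ K_p γ H² = 0.5 × 4.516 × 16.9 × 9.6² = 3517 kN/m.

3520 kN/m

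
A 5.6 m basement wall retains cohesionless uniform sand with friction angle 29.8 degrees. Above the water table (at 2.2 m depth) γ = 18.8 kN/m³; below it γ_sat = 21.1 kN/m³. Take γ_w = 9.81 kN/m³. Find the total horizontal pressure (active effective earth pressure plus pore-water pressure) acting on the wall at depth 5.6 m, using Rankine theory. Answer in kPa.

K_a = (1 − sin φ)/(1 + sin φ) = 0.3360.
γ' = 21.1 − 9.81 = 11.29 kN/m³.
Effective vertical stress at 5.6 m: σ'_v = 18.8×2.2 + 11.29×3.40 = 79.75 kPa.
σ'_h = K_a σ'_v = 0.3360 × 79.75 = 26.80 kPa; u = γ_w × 3.40 = 33.35 kPa.
Total σ_h = 26.80 + 33.35 = 60.15 kPa.

60.2 kPa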